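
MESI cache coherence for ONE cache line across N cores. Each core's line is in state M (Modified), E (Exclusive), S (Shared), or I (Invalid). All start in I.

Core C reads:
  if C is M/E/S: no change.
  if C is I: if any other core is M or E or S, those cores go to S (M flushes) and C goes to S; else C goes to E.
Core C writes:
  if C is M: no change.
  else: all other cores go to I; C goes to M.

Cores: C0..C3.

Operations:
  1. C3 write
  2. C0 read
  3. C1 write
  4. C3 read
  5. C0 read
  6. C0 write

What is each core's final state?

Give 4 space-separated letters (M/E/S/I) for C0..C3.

Op 1: C3 write [C3 write: invalidate none -> C3=M] -> [I,I,I,M]
Op 2: C0 read [C0 read from I: others=['C3=M'] -> C0=S, others downsized to S] -> [S,I,I,S]
Op 3: C1 write [C1 write: invalidate ['C0=S', 'C3=S'] -> C1=M] -> [I,M,I,I]
Op 4: C3 read [C3 read from I: others=['C1=M'] -> C3=S, others downsized to S] -> [I,S,I,S]
Op 5: C0 read [C0 read from I: others=['C1=S', 'C3=S'] -> C0=S, others downsized to S] -> [S,S,I,S]
Op 6: C0 write [C0 write: invalidate ['C1=S', 'C3=S'] -> C0=M] -> [M,I,I,I]

Answer: M I I I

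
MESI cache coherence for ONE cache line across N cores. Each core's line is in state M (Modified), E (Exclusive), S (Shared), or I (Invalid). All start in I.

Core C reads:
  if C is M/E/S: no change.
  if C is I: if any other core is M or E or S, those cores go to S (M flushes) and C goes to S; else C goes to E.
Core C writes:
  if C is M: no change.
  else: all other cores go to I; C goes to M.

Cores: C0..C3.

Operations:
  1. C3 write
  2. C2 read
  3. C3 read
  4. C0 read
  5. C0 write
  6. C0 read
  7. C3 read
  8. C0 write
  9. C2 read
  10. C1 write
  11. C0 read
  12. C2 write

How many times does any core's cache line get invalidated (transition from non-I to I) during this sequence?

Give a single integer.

Op 1: C3 write [C3 write: invalidate none -> C3=M] -> [I,I,I,M] (invalidations this op: 0; running total: 0)
Op 2: C2 read [C2 read from I: others=['C3=M'] -> C2=S, others downsized to S] -> [I,I,S,S] (invalidations this op: 0; running total: 0)
Op 3: C3 read [C3 read: already in S, no change] -> [I,I,S,S] (invalidations this op: 0; running total: 0)
Op 4: C0 read [C0 read from I: others=['C2=S', 'C3=S'] -> C0=S, others downsized to S] -> [S,I,S,S] (invalidations this op: 0; running total: 0)
Op 5: C0 write [C0 write: invalidate ['C2=S', 'C3=S'] -> C0=M] -> [M,I,I,I] (invalidations this op: 2; running total: 2)
Op 6: C0 read [C0 read: already in M, no change] -> [M,I,I,I] (invalidations this op: 0; running total: 2)
Op 7: C3 read [C3 read from I: others=['C0=M'] -> C3=S, others downsized to S] -> [S,I,I,S] (invalidations this op: 0; running total: 2)
Op 8: C0 write [C0 write: invalidate ['C3=S'] -> C0=M] -> [M,I,I,I] (invalidations this op: 1; running total: 3)
Op 9: C2 read [C2 read from I: others=['C0=M'] -> C2=S, others downsized to S] -> [S,I,S,I] (invalidations this op: 0; running total: 3)
Op 10: C1 write [C1 write: invalidate ['C0=S', 'C2=S'] -> C1=M] -> [I,M,I,I] (invalidations this op: 2; running total: 5)
Op 11: C0 read [C0 read from I: others=['C1=M'] -> C0=S, others downsized to S] -> [S,S,I,I] (invalidations this op: 0; running total: 5)
Op 12: C2 write [C2 write: invalidate ['C0=S', 'C1=S'] -> C2=M] -> [I,I,M,I] (invalidations this op: 2; running total: 7)

Answer: 7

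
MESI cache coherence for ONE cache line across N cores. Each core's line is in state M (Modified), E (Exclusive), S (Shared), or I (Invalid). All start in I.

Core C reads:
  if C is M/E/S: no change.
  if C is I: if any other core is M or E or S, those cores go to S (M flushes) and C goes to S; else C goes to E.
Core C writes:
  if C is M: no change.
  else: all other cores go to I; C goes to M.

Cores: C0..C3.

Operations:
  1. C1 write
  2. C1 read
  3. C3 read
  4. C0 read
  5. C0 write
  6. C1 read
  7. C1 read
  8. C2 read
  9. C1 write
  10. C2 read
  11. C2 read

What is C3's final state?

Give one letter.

Op 1: C1 write [C1 write: invalidate none -> C1=M] -> [I,M,I,I]
Op 2: C1 read [C1 read: already in M, no change] -> [I,M,I,I]
Op 3: C3 read [C3 read from I: others=['C1=M'] -> C3=S, others downsized to S] -> [I,S,I,S]
Op 4: C0 read [C0 read from I: others=['C1=S', 'C3=S'] -> C0=S, others downsized to S] -> [S,S,I,S]
Op 5: C0 write [C0 write: invalidate ['C1=S', 'C3=S'] -> C0=M] -> [M,I,I,I]
Op 6: C1 read [C1 read from I: others=['C0=M'] -> C1=S, others downsized to S] -> [S,S,I,I]
Op 7: C1 read [C1 read: already in S, no change] -> [S,S,I,I]
Op 8: C2 read [C2 read from I: others=['C0=S', 'C1=S'] -> C2=S, others downsized to S] -> [S,S,S,I]
Op 9: C1 write [C1 write: invalidate ['C0=S', 'C2=S'] -> C1=M] -> [I,M,I,I]
Op 10: C2 read [C2 read from I: others=['C1=M'] -> C2=S, others downsized to S] -> [I,S,S,I]
Op 11: C2 read [C2 read: already in S, no change] -> [I,S,S,I]

Answer: I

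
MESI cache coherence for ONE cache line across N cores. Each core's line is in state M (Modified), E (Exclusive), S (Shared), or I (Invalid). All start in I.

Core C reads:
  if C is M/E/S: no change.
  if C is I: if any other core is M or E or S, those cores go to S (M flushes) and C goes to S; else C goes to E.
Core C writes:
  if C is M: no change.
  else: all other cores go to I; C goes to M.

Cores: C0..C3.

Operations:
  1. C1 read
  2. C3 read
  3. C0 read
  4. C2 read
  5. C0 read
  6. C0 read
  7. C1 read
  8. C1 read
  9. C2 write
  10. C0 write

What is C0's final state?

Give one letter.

Answer: M

Derivation:
Op 1: C1 read [C1 read from I: no other sharers -> C1=E (exclusive)] -> [I,E,I,I]
Op 2: C3 read [C3 read from I: others=['C1=E'] -> C3=S, others downsized to S] -> [I,S,I,S]
Op 3: C0 read [C0 read from I: others=['C1=S', 'C3=S'] -> C0=S, others downsized to S] -> [S,S,I,S]
Op 4: C2 read [C2 read from I: others=['C0=S', 'C1=S', 'C3=S'] -> C2=S, others downsized to S] -> [S,S,S,S]
Op 5: C0 read [C0 read: already in S, no change] -> [S,S,S,S]
Op 6: C0 read [C0 read: already in S, no change] -> [S,S,S,S]
Op 7: C1 read [C1 read: already in S, no change] -> [S,S,S,S]
Op 8: C1 read [C1 read: already in S, no change] -> [S,S,S,S]
Op 9: C2 write [C2 write: invalidate ['C0=S', 'C1=S', 'C3=S'] -> C2=M] -> [I,I,M,I]
Op 10: C0 write [C0 write: invalidate ['C2=M'] -> C0=M] -> [M,I,I,I]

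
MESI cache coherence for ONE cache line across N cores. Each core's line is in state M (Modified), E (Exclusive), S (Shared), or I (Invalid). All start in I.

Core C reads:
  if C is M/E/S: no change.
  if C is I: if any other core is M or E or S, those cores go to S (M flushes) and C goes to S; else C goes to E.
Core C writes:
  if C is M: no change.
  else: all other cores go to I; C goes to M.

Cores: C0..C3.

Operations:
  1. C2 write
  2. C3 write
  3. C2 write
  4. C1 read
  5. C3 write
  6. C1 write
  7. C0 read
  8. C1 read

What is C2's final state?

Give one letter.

Answer: I

Derivation:
Op 1: C2 write [C2 write: invalidate none -> C2=M] -> [I,I,M,I]
Op 2: C3 write [C3 write: invalidate ['C2=M'] -> C3=M] -> [I,I,I,M]
Op 3: C2 write [C2 write: invalidate ['C3=M'] -> C2=M] -> [I,I,M,I]
Op 4: C1 read [C1 read from I: others=['C2=M'] -> C1=S, others downsized to S] -> [I,S,S,I]
Op 5: C3 write [C3 write: invalidate ['C1=S', 'C2=S'] -> C3=M] -> [I,I,I,M]
Op 6: C1 write [C1 write: invalidate ['C3=M'] -> C1=M] -> [I,M,I,I]
Op 7: C0 read [C0 read from I: others=['C1=M'] -> C0=S, others downsized to S] -> [S,S,I,I]
Op 8: C1 read [C1 read: already in S, no change] -> [S,S,I,I]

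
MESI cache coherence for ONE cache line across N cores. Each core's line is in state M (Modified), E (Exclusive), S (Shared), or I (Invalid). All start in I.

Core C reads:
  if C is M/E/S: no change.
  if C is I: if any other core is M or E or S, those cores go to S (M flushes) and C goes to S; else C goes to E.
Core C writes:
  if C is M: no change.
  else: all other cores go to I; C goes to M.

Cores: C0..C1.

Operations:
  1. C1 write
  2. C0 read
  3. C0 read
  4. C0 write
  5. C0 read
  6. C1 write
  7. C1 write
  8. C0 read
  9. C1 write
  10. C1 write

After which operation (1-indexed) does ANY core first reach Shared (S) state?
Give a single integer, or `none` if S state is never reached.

Answer: 2

Derivation:
Op 1: C1 write [C1 write: invalidate none -> C1=M] -> [I,M]
Op 2: C0 read [C0 read from I: others=['C1=M'] -> C0=S, others downsized to S] -> [S,S]
  -> First S state at op 2; remaining ops need not be traced.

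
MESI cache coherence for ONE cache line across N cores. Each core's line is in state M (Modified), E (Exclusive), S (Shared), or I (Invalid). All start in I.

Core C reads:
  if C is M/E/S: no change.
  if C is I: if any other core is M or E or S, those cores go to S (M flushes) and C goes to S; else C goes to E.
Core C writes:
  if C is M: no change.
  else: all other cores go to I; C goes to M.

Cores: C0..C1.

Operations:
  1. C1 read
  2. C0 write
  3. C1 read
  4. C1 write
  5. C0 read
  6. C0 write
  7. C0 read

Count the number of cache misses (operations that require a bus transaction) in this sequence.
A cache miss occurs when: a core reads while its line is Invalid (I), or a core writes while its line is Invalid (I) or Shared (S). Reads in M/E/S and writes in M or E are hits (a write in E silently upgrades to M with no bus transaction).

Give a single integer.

Answer: 6

Derivation:
Op 1: C1 read [C1 read from I: no other sharers -> C1=E (exclusive)] -> [I,E] [MISS #1: read from I]
Op 2: C0 write [C0 write: invalidate ['C1=E'] -> C0=M] -> [M,I] [MISS #2: write from I]
Op 3: C1 read [C1 read from I: others=['C0=M'] -> C1=S, others downsized to S] -> [S,S] [MISS #3: read from I]
Op 4: C1 write [C1 write: invalidate ['C0=S'] -> C1=M] -> [I,M] [MISS #4: write from S]
Op 5: C0 read [C0 read from I: others=['C1=M'] -> C0=S, others downsized to S] -> [S,S] [MISS #5: read from I]
Op 6: C0 write [C0 write: invalidate ['C1=S'] -> C0=M] -> [M,I] [MISS #6: write from S]
Op 7: C0 read [C0 read: already in M, no change] -> [M,I] [hit: read from M]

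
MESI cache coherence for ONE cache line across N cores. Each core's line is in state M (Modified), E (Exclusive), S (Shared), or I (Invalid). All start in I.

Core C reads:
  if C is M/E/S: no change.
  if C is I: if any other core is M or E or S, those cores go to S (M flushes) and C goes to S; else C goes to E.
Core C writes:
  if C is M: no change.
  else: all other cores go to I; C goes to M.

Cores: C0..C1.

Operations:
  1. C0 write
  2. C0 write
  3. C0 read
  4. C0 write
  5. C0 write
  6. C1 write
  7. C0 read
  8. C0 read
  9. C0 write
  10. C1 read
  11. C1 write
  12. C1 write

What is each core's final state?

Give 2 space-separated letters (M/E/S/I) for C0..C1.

Op 1: C0 write [C0 write: invalidate none -> C0=M] -> [M,I]
Op 2: C0 write [C0 write: already M (modified), no change] -> [M,I]
Op 3: C0 read [C0 read: already in M, no change] -> [M,I]
Op 4: C0 write [C0 write: already M (modified), no change] -> [M,I]
Op 5: C0 write [C0 write: already M (modified), no change] -> [M,I]
Op 6: C1 write [C1 write: invalidate ['C0=M'] -> C1=M] -> [I,M]
Op 7: C0 read [C0 read from I: others=['C1=M'] -> C0=S, others downsized to S] -> [S,S]
Op 8: C0 read [C0 read: already in S, no change] -> [S,S]
Op 9: C0 write [C0 write: invalidate ['C1=S'] -> C0=M] -> [M,I]
Op 10: C1 read [C1 read from I: others=['C0=M'] -> C1=S, others downsized to S] -> [S,S]
Op 11: C1 write [C1 write: invalidate ['C0=S'] -> C1=M] -> [I,M]
Op 12: C1 write [C1 write: already M (modified), no change] -> [I,M]

Answer: I M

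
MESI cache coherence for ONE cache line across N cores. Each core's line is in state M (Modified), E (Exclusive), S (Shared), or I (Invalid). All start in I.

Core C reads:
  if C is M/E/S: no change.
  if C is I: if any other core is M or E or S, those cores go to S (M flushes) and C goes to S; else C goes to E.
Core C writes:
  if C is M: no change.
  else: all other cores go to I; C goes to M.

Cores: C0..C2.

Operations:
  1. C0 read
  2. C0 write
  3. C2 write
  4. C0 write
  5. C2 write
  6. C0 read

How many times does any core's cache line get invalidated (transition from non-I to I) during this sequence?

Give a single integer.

Op 1: C0 read [C0 read from I: no other sharers -> C0=E (exclusive)] -> [E,I,I] (invalidations this op: 0; running total: 0)
Op 2: C0 write [C0 write: invalidate none -> C0=M] -> [M,I,I] (invalidations this op: 0; running total: 0)
Op 3: C2 write [C2 write: invalidate ['C0=M'] -> C2=M] -> [I,I,M] (invalidations this op: 1; running total: 1)
Op 4: C0 write [C0 write: invalidate ['C2=M'] -> C0=M] -> [M,I,I] (invalidations this op: 1; running total: 2)
Op 5: C2 write [C2 write: invalidate ['C0=M'] -> C2=M] -> [I,I,M] (invalidations this op: 1; running total: 3)
Op 6: C0 read [C0 read from I: others=['C2=M'] -> C0=S, others downsized to S] -> [S,I,S] (invalidations this op: 0; running total: 3)

Answer: 3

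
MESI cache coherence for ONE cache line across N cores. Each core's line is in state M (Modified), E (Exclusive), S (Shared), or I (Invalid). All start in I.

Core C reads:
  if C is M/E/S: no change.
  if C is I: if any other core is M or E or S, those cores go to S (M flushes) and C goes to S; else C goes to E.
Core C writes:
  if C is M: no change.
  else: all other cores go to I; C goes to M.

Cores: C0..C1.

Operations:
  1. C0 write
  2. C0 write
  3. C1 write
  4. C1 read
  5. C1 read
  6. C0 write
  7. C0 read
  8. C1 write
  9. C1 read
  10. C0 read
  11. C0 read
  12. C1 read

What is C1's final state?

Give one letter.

Answer: S

Derivation:
Op 1: C0 write [C0 write: invalidate none -> C0=M] -> [M,I]
Op 2: C0 write [C0 write: already M (modified), no change] -> [M,I]
Op 3: C1 write [C1 write: invalidate ['C0=M'] -> C1=M] -> [I,M]
Op 4: C1 read [C1 read: already in M, no change] -> [I,M]
Op 5: C1 read [C1 read: already in M, no change] -> [I,M]
Op 6: C0 write [C0 write: invalidate ['C1=M'] -> C0=M] -> [M,I]
Op 7: C0 read [C0 read: already in M, no change] -> [M,I]
Op 8: C1 write [C1 write: invalidate ['C0=M'] -> C1=M] -> [I,M]
Op 9: C1 read [C1 read: already in M, no change] -> [I,M]
Op 10: C0 read [C0 read from I: others=['C1=M'] -> C0=S, others downsized to S] -> [S,S]
Op 11: C0 read [C0 read: already in S, no change] -> [S,S]
Op 12: C1 read [C1 read: already in S, no change] -> [S,S]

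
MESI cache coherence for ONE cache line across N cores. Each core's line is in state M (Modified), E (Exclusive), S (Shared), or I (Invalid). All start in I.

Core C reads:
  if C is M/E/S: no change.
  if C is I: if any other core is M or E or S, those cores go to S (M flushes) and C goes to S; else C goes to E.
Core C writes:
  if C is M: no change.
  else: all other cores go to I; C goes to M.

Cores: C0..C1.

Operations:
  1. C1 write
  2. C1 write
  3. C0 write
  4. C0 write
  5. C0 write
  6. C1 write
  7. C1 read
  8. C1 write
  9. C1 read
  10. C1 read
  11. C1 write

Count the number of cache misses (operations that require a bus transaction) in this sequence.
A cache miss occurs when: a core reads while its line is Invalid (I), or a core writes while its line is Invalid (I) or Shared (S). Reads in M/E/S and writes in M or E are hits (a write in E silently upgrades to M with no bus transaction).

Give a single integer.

Answer: 3

Derivation:
Op 1: C1 write [C1 write: invalidate none -> C1=M] -> [I,M] [MISS #1: write from I]
Op 2: C1 write [C1 write: already M (modified), no change] -> [I,M] [hit: write from M]
Op 3: C0 write [C0 write: invalidate ['C1=M'] -> C0=M] -> [M,I] [MISS #2: write from I]
Op 4: C0 write [C0 write: already M (modified), no change] -> [M,I] [hit: write from M]
Op 5: C0 write [C0 write: already M (modified), no change] -> [M,I] [hit: write from M]
Op 6: C1 write [C1 write: invalidate ['C0=M'] -> C1=M] -> [I,M] [MISS #3: write from I]
Op 7: C1 read [C1 read: already in M, no change] -> [I,M] [hit: read from M]
Op 8: C1 write [C1 write: already M (modified), no change] -> [I,M] [hit: write from M]
Op 9: C1 read [C1 read: already in M, no change] -> [I,M] [hit: read from M]
Op 10: C1 read [C1 read: already in M, no change] -> [I,M] [hit: read from M]
Op 11: C1 write [C1 write: already M (modified), no change] -> [I,M] [hit: write from M]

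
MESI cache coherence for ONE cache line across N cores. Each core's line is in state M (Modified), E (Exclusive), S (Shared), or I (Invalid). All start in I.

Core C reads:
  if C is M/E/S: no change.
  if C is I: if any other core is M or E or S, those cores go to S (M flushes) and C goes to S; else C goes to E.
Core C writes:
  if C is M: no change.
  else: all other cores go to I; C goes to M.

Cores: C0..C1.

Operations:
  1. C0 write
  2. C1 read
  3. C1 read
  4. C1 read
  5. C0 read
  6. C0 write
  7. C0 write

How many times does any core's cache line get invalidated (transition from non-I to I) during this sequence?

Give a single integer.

Answer: 1

Derivation:
Op 1: C0 write [C0 write: invalidate none -> C0=M] -> [M,I] (invalidations this op: 0; running total: 0)
Op 2: C1 read [C1 read from I: others=['C0=M'] -> C1=S, others downsized to S] -> [S,S] (invalidations this op: 0; running total: 0)
Op 3: C1 read [C1 read: already in S, no change] -> [S,S] (invalidations this op: 0; running total: 0)
Op 4: C1 read [C1 read: already in S, no change] -> [S,S] (invalidations this op: 0; running total: 0)
Op 5: C0 read [C0 read: already in S, no change] -> [S,S] (invalidations this op: 0; running total: 0)
Op 6: C0 write [C0 write: invalidate ['C1=S'] -> C0=M] -> [M,I] (invalidations this op: 1; running total: 1)
Op 7: C0 write [C0 write: already M (modified), no change] -> [M,I] (invalidations this op: 0; running total: 1)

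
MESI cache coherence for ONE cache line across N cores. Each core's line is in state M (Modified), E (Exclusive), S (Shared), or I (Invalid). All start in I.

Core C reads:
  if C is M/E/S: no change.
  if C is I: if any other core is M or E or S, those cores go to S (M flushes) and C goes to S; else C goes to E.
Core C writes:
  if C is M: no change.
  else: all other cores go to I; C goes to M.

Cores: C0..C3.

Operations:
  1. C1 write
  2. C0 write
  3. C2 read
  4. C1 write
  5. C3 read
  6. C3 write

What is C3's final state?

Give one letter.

Op 1: C1 write [C1 write: invalidate none -> C1=M] -> [I,M,I,I]
Op 2: C0 write [C0 write: invalidate ['C1=M'] -> C0=M] -> [M,I,I,I]
Op 3: C2 read [C2 read from I: others=['C0=M'] -> C2=S, others downsized to S] -> [S,I,S,I]
Op 4: C1 write [C1 write: invalidate ['C0=S', 'C2=S'] -> C1=M] -> [I,M,I,I]
Op 5: C3 read [C3 read from I: others=['C1=M'] -> C3=S, others downsized to S] -> [I,S,I,S]
Op 6: C3 write [C3 write: invalidate ['C1=S'] -> C3=M] -> [I,I,I,M]

Answer: M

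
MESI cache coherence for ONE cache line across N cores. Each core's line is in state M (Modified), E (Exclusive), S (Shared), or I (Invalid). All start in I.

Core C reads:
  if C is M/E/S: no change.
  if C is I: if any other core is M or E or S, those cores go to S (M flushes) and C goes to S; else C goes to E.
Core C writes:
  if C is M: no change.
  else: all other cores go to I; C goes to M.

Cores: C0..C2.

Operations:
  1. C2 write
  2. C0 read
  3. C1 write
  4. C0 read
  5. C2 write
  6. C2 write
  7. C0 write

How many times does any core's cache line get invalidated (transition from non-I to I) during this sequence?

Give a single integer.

Answer: 5

Derivation:
Op 1: C2 write [C2 write: invalidate none -> C2=M] -> [I,I,M] (invalidations this op: 0; running total: 0)
Op 2: C0 read [C0 read from I: others=['C2=M'] -> C0=S, others downsized to S] -> [S,I,S] (invalidations this op: 0; running total: 0)
Op 3: C1 write [C1 write: invalidate ['C0=S', 'C2=S'] -> C1=M] -> [I,M,I] (invalidations this op: 2; running total: 2)
Op 4: C0 read [C0 read from I: others=['C1=M'] -> C0=S, others downsized to S] -> [S,S,I] (invalidations this op: 0; running total: 2)
Op 5: C2 write [C2 write: invalidate ['C0=S', 'C1=S'] -> C2=M] -> [I,I,M] (invalidations this op: 2; running total: 4)
Op 6: C2 write [C2 write: already M (modified), no change] -> [I,I,M] (invalidations this op: 0; running total: 4)
Op 7: C0 write [C0 write: invalidate ['C2=M'] -> C0=M] -> [M,I,I] (invalidations this op: 1; running total: 5)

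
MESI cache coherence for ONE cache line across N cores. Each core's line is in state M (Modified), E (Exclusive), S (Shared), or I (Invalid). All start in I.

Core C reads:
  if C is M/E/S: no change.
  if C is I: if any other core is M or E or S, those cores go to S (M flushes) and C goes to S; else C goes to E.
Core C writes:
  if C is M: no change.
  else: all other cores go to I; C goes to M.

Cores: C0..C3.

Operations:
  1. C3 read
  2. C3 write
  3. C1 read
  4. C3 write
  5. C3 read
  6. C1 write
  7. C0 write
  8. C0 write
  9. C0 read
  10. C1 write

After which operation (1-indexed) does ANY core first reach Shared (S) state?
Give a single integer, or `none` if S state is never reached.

Answer: 3

Derivation:
Op 1: C3 read [C3 read from I: no other sharers -> C3=E (exclusive)] -> [I,I,I,E]
Op 2: C3 write [C3 write: invalidate none -> C3=M] -> [I,I,I,M]
Op 3: C1 read [C1 read from I: others=['C3=M'] -> C1=S, others downsized to S] -> [I,S,I,S]
  -> First S state at op 3; remaining ops need not be traced.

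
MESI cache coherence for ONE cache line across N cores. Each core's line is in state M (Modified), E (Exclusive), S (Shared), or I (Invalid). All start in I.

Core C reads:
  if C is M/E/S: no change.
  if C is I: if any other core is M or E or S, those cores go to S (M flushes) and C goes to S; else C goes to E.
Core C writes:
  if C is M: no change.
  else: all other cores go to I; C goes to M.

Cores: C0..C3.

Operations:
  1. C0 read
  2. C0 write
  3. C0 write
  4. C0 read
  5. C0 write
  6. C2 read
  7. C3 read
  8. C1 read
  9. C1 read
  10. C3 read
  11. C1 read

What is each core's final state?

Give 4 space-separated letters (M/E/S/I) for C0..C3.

Op 1: C0 read [C0 read from I: no other sharers -> C0=E (exclusive)] -> [E,I,I,I]
Op 2: C0 write [C0 write: invalidate none -> C0=M] -> [M,I,I,I]
Op 3: C0 write [C0 write: already M (modified), no change] -> [M,I,I,I]
Op 4: C0 read [C0 read: already in M, no change] -> [M,I,I,I]
Op 5: C0 write [C0 write: already M (modified), no change] -> [M,I,I,I]
Op 6: C2 read [C2 read from I: others=['C0=M'] -> C2=S, others downsized to S] -> [S,I,S,I]
Op 7: C3 read [C3 read from I: others=['C0=S', 'C2=S'] -> C3=S, others downsized to S] -> [S,I,S,S]
Op 8: C1 read [C1 read from I: others=['C0=S', 'C2=S', 'C3=S'] -> C1=S, others downsized to S] -> [S,S,S,S]
Op 9: C1 read [C1 read: already in S, no change] -> [S,S,S,S]
Op 10: C3 read [C3 read: already in S, no change] -> [S,S,S,S]
Op 11: C1 read [C1 read: already in S, no change] -> [S,S,S,S]

Answer: S S S S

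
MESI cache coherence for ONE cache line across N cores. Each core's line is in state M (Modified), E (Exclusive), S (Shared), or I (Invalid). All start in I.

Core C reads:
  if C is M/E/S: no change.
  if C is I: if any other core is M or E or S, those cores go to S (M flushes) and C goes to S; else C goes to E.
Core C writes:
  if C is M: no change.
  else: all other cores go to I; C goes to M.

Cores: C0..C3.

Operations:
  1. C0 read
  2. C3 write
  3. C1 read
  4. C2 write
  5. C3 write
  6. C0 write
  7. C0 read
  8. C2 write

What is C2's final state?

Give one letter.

Answer: M

Derivation:
Op 1: C0 read [C0 read from I: no other sharers -> C0=E (exclusive)] -> [E,I,I,I]
Op 2: C3 write [C3 write: invalidate ['C0=E'] -> C3=M] -> [I,I,I,M]
Op 3: C1 read [C1 read from I: others=['C3=M'] -> C1=S, others downsized to S] -> [I,S,I,S]
Op 4: C2 write [C2 write: invalidate ['C1=S', 'C3=S'] -> C2=M] -> [I,I,M,I]
Op 5: C3 write [C3 write: invalidate ['C2=M'] -> C3=M] -> [I,I,I,M]
Op 6: C0 write [C0 write: invalidate ['C3=M'] -> C0=M] -> [M,I,I,I]
Op 7: C0 read [C0 read: already in M, no change] -> [M,I,I,I]
Op 8: C2 write [C2 write: invalidate ['C0=M'] -> C2=M] -> [I,I,M,I]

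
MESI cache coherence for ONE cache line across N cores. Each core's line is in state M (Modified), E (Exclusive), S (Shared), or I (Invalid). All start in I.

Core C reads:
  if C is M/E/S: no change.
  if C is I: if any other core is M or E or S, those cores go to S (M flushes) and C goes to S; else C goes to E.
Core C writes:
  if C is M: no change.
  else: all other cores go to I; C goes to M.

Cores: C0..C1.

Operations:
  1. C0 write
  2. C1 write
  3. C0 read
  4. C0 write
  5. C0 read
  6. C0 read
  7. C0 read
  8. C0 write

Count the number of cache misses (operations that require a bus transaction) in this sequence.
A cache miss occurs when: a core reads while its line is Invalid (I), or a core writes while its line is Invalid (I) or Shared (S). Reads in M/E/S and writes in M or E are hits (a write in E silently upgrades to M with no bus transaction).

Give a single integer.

Answer: 4

Derivation:
Op 1: C0 write [C0 write: invalidate none -> C0=M] -> [M,I] [MISS #1: write from I]
Op 2: C1 write [C1 write: invalidate ['C0=M'] -> C1=M] -> [I,M] [MISS #2: write from I]
Op 3: C0 read [C0 read from I: others=['C1=M'] -> C0=S, others downsized to S] -> [S,S] [MISS #3: read from I]
Op 4: C0 write [C0 write: invalidate ['C1=S'] -> C0=M] -> [M,I] [MISS #4: write from S]
Op 5: C0 read [C0 read: already in M, no change] -> [M,I] [hit: read from M]
Op 6: C0 read [C0 read: already in M, no change] -> [M,I] [hit: read from M]
Op 7: C0 read [C0 read: already in M, no change] -> [M,I] [hit: read from M]
Op 8: C0 write [C0 write: already M (modified), no change] -> [M,I] [hit: write from M]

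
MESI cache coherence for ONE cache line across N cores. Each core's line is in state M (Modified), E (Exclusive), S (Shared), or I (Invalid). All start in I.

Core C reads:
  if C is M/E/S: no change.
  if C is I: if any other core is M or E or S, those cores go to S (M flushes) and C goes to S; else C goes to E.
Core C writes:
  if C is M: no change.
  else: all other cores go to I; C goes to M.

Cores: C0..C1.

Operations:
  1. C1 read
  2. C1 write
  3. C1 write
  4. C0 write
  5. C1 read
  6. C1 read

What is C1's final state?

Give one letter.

Answer: S

Derivation:
Op 1: C1 read [C1 read from I: no other sharers -> C1=E (exclusive)] -> [I,E]
Op 2: C1 write [C1 write: invalidate none -> C1=M] -> [I,M]
Op 3: C1 write [C1 write: already M (modified), no change] -> [I,M]
Op 4: C0 write [C0 write: invalidate ['C1=M'] -> C0=M] -> [M,I]
Op 5: C1 read [C1 read from I: others=['C0=M'] -> C1=S, others downsized to S] -> [S,S]
Op 6: C1 read [C1 read: already in S, no change] -> [S,S]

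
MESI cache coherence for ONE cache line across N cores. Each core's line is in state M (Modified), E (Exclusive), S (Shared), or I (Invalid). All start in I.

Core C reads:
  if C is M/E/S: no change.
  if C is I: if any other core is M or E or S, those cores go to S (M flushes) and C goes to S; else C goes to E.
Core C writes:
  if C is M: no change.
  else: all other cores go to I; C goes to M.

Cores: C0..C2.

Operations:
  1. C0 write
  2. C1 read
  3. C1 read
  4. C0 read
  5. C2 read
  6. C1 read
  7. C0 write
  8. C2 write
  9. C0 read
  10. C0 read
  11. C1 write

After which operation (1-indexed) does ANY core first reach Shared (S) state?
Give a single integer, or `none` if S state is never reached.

Answer: 2

Derivation:
Op 1: C0 write [C0 write: invalidate none -> C0=M] -> [M,I,I]
Op 2: C1 read [C1 read from I: others=['C0=M'] -> C1=S, others downsized to S] -> [S,S,I]
  -> First S state at op 2; remaining ops need not be traced.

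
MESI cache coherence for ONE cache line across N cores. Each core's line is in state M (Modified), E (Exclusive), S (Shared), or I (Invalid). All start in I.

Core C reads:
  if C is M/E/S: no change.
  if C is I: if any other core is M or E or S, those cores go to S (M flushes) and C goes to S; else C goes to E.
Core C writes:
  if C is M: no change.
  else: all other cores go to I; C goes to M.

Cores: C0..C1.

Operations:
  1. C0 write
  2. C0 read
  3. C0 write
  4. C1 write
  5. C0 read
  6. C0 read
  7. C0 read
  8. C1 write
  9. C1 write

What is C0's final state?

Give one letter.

Answer: I

Derivation:
Op 1: C0 write [C0 write: invalidate none -> C0=M] -> [M,I]
Op 2: C0 read [C0 read: already in M, no change] -> [M,I]
Op 3: C0 write [C0 write: already M (modified), no change] -> [M,I]
Op 4: C1 write [C1 write: invalidate ['C0=M'] -> C1=M] -> [I,M]
Op 5: C0 read [C0 read from I: others=['C1=M'] -> C0=S, others downsized to S] -> [S,S]
Op 6: C0 read [C0 read: already in S, no change] -> [S,S]
Op 7: C0 read [C0 read: already in S, no change] -> [S,S]
Op 8: C1 write [C1 write: invalidate ['C0=S'] -> C1=M] -> [I,M]
Op 9: C1 write [C1 write: already M (modified), no change] -> [I,M]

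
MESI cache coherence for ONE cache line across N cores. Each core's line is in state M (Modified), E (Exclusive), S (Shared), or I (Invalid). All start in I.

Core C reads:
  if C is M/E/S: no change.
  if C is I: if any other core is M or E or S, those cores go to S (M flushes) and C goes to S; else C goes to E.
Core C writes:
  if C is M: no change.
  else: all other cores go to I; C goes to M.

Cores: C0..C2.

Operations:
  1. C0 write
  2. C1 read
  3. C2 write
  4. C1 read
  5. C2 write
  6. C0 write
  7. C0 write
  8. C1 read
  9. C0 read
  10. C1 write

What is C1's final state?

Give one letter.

Answer: M

Derivation:
Op 1: C0 write [C0 write: invalidate none -> C0=M] -> [M,I,I]
Op 2: C1 read [C1 read from I: others=['C0=M'] -> C1=S, others downsized to S] -> [S,S,I]
Op 3: C2 write [C2 write: invalidate ['C0=S', 'C1=S'] -> C2=M] -> [I,I,M]
Op 4: C1 read [C1 read from I: others=['C2=M'] -> C1=S, others downsized to S] -> [I,S,S]
Op 5: C2 write [C2 write: invalidate ['C1=S'] -> C2=M] -> [I,I,M]
Op 6: C0 write [C0 write: invalidate ['C2=M'] -> C0=M] -> [M,I,I]
Op 7: C0 write [C0 write: already M (modified), no change] -> [M,I,I]
Op 8: C1 read [C1 read from I: others=['C0=M'] -> C1=S, others downsized to S] -> [S,S,I]
Op 9: C0 read [C0 read: already in S, no change] -> [S,S,I]
Op 10: C1 write [C1 write: invalidate ['C0=S'] -> C1=M] -> [I,M,I]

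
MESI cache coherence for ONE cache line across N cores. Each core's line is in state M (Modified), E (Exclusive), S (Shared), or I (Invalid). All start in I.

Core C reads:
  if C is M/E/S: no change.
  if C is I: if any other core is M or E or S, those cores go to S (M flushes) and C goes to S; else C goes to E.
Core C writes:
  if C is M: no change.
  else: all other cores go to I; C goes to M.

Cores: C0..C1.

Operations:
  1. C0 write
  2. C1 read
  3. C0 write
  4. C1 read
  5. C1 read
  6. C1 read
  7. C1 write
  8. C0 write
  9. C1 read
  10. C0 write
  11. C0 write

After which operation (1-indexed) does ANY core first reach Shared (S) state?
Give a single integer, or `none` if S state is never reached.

Op 1: C0 write [C0 write: invalidate none -> C0=M] -> [M,I]
Op 2: C1 read [C1 read from I: others=['C0=M'] -> C1=S, others downsized to S] -> [S,S]
  -> First S state at op 2; remaining ops need not be traced.

Answer: 2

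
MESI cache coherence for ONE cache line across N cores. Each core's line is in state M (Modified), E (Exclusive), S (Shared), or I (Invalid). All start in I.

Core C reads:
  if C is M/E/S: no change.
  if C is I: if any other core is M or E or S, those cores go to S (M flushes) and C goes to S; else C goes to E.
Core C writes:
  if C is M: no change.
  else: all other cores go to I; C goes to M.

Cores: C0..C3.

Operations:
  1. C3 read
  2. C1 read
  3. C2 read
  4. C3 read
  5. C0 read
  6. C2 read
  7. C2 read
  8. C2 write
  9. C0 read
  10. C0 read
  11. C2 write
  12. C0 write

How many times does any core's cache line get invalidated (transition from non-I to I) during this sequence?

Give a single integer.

Op 1: C3 read [C3 read from I: no other sharers -> C3=E (exclusive)] -> [I,I,I,E] (invalidations this op: 0; running total: 0)
Op 2: C1 read [C1 read from I: others=['C3=E'] -> C1=S, others downsized to S] -> [I,S,I,S] (invalidations this op: 0; running total: 0)
Op 3: C2 read [C2 read from I: others=['C1=S', 'C3=S'] -> C2=S, others downsized to S] -> [I,S,S,S] (invalidations this op: 0; running total: 0)
Op 4: C3 read [C3 read: already in S, no change] -> [I,S,S,S] (invalidations this op: 0; running total: 0)
Op 5: C0 read [C0 read from I: others=['C1=S', 'C2=S', 'C3=S'] -> C0=S, others downsized to S] -> [S,S,S,S] (invalidations this op: 0; running total: 0)
Op 6: C2 read [C2 read: already in S, no change] -> [S,S,S,S] (invalidations this op: 0; running total: 0)
Op 7: C2 read [C2 read: already in S, no change] -> [S,S,S,S] (invalidations this op: 0; running total: 0)
Op 8: C2 write [C2 write: invalidate ['C0=S', 'C1=S', 'C3=S'] -> C2=M] -> [I,I,M,I] (invalidations this op: 3; running total: 3)
Op 9: C0 read [C0 read from I: others=['C2=M'] -> C0=S, others downsized to S] -> [S,I,S,I] (invalidations this op: 0; running total: 3)
Op 10: C0 read [C0 read: already in S, no change] -> [S,I,S,I] (invalidations this op: 0; running total: 3)
Op 11: C2 write [C2 write: invalidate ['C0=S'] -> C2=M] -> [I,I,M,I] (invalidations this op: 1; running total: 4)
Op 12: C0 write [C0 write: invalidate ['C2=M'] -> C0=M] -> [M,I,I,I] (invalidations this op: 1; running total: 5)

Answer: 5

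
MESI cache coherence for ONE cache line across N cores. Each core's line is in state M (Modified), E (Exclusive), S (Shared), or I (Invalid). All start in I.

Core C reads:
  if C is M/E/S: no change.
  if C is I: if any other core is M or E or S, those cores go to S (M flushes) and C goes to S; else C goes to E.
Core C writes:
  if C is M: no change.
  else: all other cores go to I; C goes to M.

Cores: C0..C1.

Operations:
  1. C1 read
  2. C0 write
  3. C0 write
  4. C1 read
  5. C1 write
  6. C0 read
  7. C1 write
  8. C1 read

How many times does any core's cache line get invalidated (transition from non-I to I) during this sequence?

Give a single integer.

Answer: 3

Derivation:
Op 1: C1 read [C1 read from I: no other sharers -> C1=E (exclusive)] -> [I,E] (invalidations this op: 0; running total: 0)
Op 2: C0 write [C0 write: invalidate ['C1=E'] -> C0=M] -> [M,I] (invalidations this op: 1; running total: 1)
Op 3: C0 write [C0 write: already M (modified), no change] -> [M,I] (invalidations this op: 0; running total: 1)
Op 4: C1 read [C1 read from I: others=['C0=M'] -> C1=S, others downsized to S] -> [S,S] (invalidations this op: 0; running total: 1)
Op 5: C1 write [C1 write: invalidate ['C0=S'] -> C1=M] -> [I,M] (invalidations this op: 1; running total: 2)
Op 6: C0 read [C0 read from I: others=['C1=M'] -> C0=S, others downsized to S] -> [S,S] (invalidations this op: 0; running total: 2)
Op 7: C1 write [C1 write: invalidate ['C0=S'] -> C1=M] -> [I,M] (invalidations this op: 1; running total: 3)
Op 8: C1 read [C1 read: already in M, no change] -> [I,M] (invalidations this op: 0; running total: 3)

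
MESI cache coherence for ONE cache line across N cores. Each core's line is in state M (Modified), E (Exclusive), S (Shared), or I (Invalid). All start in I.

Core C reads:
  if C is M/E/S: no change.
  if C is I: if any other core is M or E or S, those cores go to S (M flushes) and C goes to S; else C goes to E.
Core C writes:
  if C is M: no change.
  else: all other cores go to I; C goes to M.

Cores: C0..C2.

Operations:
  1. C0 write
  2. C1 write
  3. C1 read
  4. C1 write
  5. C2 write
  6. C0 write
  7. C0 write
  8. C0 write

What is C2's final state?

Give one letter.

Answer: I

Derivation:
Op 1: C0 write [C0 write: invalidate none -> C0=M] -> [M,I,I]
Op 2: C1 write [C1 write: invalidate ['C0=M'] -> C1=M] -> [I,M,I]
Op 3: C1 read [C1 read: already in M, no change] -> [I,M,I]
Op 4: C1 write [C1 write: already M (modified), no change] -> [I,M,I]
Op 5: C2 write [C2 write: invalidate ['C1=M'] -> C2=M] -> [I,I,M]
Op 6: C0 write [C0 write: invalidate ['C2=M'] -> C0=M] -> [M,I,I]
Op 7: C0 write [C0 write: already M (modified), no change] -> [M,I,I]
Op 8: C0 write [C0 write: already M (modified), no change] -> [M,I,I]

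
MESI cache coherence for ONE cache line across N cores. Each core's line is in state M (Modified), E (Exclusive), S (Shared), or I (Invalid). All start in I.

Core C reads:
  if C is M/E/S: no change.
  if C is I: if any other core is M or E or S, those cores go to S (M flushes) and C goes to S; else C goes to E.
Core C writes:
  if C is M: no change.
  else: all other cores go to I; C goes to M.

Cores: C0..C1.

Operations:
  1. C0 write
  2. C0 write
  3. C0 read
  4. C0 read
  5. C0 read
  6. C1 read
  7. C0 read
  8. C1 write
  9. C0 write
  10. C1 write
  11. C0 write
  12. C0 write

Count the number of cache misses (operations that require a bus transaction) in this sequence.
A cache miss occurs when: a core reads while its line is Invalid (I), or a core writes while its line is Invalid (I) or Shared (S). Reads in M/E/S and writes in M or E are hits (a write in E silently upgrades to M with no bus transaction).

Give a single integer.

Answer: 6

Derivation:
Op 1: C0 write [C0 write: invalidate none -> C0=M] -> [M,I] [MISS #1: write from I]
Op 2: C0 write [C0 write: already M (modified), no change] -> [M,I] [hit: write from M]
Op 3: C0 read [C0 read: already in M, no change] -> [M,I] [hit: read from M]
Op 4: C0 read [C0 read: already in M, no change] -> [M,I] [hit: read from M]
Op 5: C0 read [C0 read: already in M, no change] -> [M,I] [hit: read from M]
Op 6: C1 read [C1 read from I: others=['C0=M'] -> C1=S, others downsized to S] -> [S,S] [MISS #2: read from I]
Op 7: C0 read [C0 read: already in S, no change] -> [S,S] [hit: read from S]
Op 8: C1 write [C1 write: invalidate ['C0=S'] -> C1=M] -> [I,M] [MISS #3: write from S]
Op 9: C0 write [C0 write: invalidate ['C1=M'] -> C0=M] -> [M,I] [MISS #4: write from I]
Op 10: C1 write [C1 write: invalidate ['C0=M'] -> C1=M] -> [I,M] [MISS #5: write from I]
Op 11: C0 write [C0 write: invalidate ['C1=M'] -> C0=M] -> [M,I] [MISS #6: write from I]
Op 12: C0 write [C0 write: already M (modified), no change] -> [M,I] [hit: write from M]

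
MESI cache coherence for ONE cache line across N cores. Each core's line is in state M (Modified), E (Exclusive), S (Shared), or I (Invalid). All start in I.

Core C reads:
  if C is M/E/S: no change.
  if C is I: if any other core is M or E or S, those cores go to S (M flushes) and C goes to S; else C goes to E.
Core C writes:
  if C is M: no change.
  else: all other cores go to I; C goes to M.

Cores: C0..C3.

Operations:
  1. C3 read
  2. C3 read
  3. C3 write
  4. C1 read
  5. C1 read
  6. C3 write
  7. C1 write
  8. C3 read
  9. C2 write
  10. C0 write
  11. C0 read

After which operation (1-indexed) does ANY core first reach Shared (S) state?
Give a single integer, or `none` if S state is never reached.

Op 1: C3 read [C3 read from I: no other sharers -> C3=E (exclusive)] -> [I,I,I,E]
Op 2: C3 read [C3 read: already in E, no change] -> [I,I,I,E]
Op 3: C3 write [C3 write: invalidate none -> C3=M] -> [I,I,I,M]
Op 4: C1 read [C1 read from I: others=['C3=M'] -> C1=S, others downsized to S] -> [I,S,I,S]
  -> First S state at op 4; remaining ops need not be traced.

Answer: 4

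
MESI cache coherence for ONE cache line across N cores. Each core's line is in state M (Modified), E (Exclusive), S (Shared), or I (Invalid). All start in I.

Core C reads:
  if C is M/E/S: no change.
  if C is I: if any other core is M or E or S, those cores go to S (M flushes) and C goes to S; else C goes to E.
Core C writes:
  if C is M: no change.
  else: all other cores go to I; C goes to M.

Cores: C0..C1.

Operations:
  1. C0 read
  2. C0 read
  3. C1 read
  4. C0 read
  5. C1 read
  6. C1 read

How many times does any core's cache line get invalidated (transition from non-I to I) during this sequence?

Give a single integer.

Op 1: C0 read [C0 read from I: no other sharers -> C0=E (exclusive)] -> [E,I] (invalidations this op: 0; running total: 0)
Op 2: C0 read [C0 read: already in E, no change] -> [E,I] (invalidations this op: 0; running total: 0)
Op 3: C1 read [C1 read from I: others=['C0=E'] -> C1=S, others downsized to S] -> [S,S] (invalidations this op: 0; running total: 0)
Op 4: C0 read [C0 read: already in S, no change] -> [S,S] (invalidations this op: 0; running total: 0)
Op 5: C1 read [C1 read: already in S, no change] -> [S,S] (invalidations this op: 0; running total: 0)
Op 6: C1 read [C1 read: already in S, no change] -> [S,S] (invalidations this op: 0; running total: 0)

Answer: 0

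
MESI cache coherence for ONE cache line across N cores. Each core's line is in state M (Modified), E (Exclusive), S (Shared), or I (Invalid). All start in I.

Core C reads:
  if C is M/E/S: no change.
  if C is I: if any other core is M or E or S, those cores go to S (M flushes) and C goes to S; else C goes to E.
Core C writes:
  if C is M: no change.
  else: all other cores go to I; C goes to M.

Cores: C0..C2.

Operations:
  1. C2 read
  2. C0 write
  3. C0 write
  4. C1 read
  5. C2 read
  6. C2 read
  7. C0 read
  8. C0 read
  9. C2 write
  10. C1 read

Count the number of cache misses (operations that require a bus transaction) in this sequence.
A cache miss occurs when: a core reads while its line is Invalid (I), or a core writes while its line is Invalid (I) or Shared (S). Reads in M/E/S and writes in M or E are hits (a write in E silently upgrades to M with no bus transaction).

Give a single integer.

Answer: 6

Derivation:
Op 1: C2 read [C2 read from I: no other sharers -> C2=E (exclusive)] -> [I,I,E] [MISS #1: read from I]
Op 2: C0 write [C0 write: invalidate ['C2=E'] -> C0=M] -> [M,I,I] [MISS #2: write from I]
Op 3: C0 write [C0 write: already M (modified), no change] -> [M,I,I] [hit: write from M]
Op 4: C1 read [C1 read from I: others=['C0=M'] -> C1=S, others downsized to S] -> [S,S,I] [MISS #3: read from I]
Op 5: C2 read [C2 read from I: others=['C0=S', 'C1=S'] -> C2=S, others downsized to S] -> [S,S,S] [MISS #4: read from I]
Op 6: C2 read [C2 read: already in S, no change] -> [S,S,S] [hit: read from S]
Op 7: C0 read [C0 read: already in S, no change] -> [S,S,S] [hit: read from S]
Op 8: C0 read [C0 read: already in S, no change] -> [S,S,S] [hit: read from S]
Op 9: C2 write [C2 write: invalidate ['C0=S', 'C1=S'] -> C2=M] -> [I,I,M] [MISS #5: write from S]
Op 10: C1 read [C1 read from I: others=['C2=M'] -> C1=S, others downsized to S] -> [I,S,S] [MISS #6: read from I]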